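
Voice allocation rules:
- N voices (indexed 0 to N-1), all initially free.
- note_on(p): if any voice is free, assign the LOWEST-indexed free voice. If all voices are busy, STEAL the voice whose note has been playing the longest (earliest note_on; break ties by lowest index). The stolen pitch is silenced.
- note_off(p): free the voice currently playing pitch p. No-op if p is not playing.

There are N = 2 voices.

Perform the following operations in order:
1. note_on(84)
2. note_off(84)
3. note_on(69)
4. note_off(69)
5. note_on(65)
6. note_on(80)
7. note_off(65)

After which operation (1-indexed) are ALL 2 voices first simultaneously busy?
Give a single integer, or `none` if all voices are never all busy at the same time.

Op 1: note_on(84): voice 0 is free -> assigned | voices=[84 -]
Op 2: note_off(84): free voice 0 | voices=[- -]
Op 3: note_on(69): voice 0 is free -> assigned | voices=[69 -]
Op 4: note_off(69): free voice 0 | voices=[- -]
Op 5: note_on(65): voice 0 is free -> assigned | voices=[65 -]
Op 6: note_on(80): voice 1 is free -> assigned | voices=[65 80]
Op 7: note_off(65): free voice 0 | voices=[- 80]

Answer: 6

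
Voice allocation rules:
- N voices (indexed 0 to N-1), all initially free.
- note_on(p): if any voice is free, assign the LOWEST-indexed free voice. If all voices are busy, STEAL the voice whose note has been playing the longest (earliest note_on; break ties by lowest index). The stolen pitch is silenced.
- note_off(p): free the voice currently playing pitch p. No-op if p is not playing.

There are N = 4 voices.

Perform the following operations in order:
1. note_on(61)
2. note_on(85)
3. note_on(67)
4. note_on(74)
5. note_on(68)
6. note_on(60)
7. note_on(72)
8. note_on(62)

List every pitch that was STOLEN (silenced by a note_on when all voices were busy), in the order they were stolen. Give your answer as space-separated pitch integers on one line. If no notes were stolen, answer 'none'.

Op 1: note_on(61): voice 0 is free -> assigned | voices=[61 - - -]
Op 2: note_on(85): voice 1 is free -> assigned | voices=[61 85 - -]
Op 3: note_on(67): voice 2 is free -> assigned | voices=[61 85 67 -]
Op 4: note_on(74): voice 3 is free -> assigned | voices=[61 85 67 74]
Op 5: note_on(68): all voices busy, STEAL voice 0 (pitch 61, oldest) -> assign | voices=[68 85 67 74]
Op 6: note_on(60): all voices busy, STEAL voice 1 (pitch 85, oldest) -> assign | voices=[68 60 67 74]
Op 7: note_on(72): all voices busy, STEAL voice 2 (pitch 67, oldest) -> assign | voices=[68 60 72 74]
Op 8: note_on(62): all voices busy, STEAL voice 3 (pitch 74, oldest) -> assign | voices=[68 60 72 62]

Answer: 61 85 67 74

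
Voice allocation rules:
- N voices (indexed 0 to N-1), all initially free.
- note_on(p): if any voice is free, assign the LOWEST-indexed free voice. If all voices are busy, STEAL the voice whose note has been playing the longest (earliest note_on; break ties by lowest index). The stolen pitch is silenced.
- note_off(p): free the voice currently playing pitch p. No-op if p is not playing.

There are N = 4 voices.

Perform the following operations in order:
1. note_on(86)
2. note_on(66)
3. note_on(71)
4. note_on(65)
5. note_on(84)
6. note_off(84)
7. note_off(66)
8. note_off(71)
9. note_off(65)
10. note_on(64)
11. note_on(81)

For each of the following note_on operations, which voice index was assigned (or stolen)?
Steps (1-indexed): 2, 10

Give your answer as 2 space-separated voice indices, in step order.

Answer: 1 0

Derivation:
Op 1: note_on(86): voice 0 is free -> assigned | voices=[86 - - -]
Op 2: note_on(66): voice 1 is free -> assigned | voices=[86 66 - -]
Op 3: note_on(71): voice 2 is free -> assigned | voices=[86 66 71 -]
Op 4: note_on(65): voice 3 is free -> assigned | voices=[86 66 71 65]
Op 5: note_on(84): all voices busy, STEAL voice 0 (pitch 86, oldest) -> assign | voices=[84 66 71 65]
Op 6: note_off(84): free voice 0 | voices=[- 66 71 65]
Op 7: note_off(66): free voice 1 | voices=[- - 71 65]
Op 8: note_off(71): free voice 2 | voices=[- - - 65]
Op 9: note_off(65): free voice 3 | voices=[- - - -]
Op 10: note_on(64): voice 0 is free -> assigned | voices=[64 - - -]
Op 11: note_on(81): voice 1 is free -> assigned | voices=[64 81 - -]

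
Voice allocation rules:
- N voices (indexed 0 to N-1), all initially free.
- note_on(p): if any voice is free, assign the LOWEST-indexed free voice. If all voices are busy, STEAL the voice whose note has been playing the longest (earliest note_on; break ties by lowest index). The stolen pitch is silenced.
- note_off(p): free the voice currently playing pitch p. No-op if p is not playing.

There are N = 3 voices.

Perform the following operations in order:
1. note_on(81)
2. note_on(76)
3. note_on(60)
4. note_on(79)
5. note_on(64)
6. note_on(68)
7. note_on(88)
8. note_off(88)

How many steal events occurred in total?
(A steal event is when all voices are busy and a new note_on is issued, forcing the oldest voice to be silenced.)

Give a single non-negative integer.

Answer: 4

Derivation:
Op 1: note_on(81): voice 0 is free -> assigned | voices=[81 - -]
Op 2: note_on(76): voice 1 is free -> assigned | voices=[81 76 -]
Op 3: note_on(60): voice 2 is free -> assigned | voices=[81 76 60]
Op 4: note_on(79): all voices busy, STEAL voice 0 (pitch 81, oldest) -> assign | voices=[79 76 60]
Op 5: note_on(64): all voices busy, STEAL voice 1 (pitch 76, oldest) -> assign | voices=[79 64 60]
Op 6: note_on(68): all voices busy, STEAL voice 2 (pitch 60, oldest) -> assign | voices=[79 64 68]
Op 7: note_on(88): all voices busy, STEAL voice 0 (pitch 79, oldest) -> assign | voices=[88 64 68]
Op 8: note_off(88): free voice 0 | voices=[- 64 68]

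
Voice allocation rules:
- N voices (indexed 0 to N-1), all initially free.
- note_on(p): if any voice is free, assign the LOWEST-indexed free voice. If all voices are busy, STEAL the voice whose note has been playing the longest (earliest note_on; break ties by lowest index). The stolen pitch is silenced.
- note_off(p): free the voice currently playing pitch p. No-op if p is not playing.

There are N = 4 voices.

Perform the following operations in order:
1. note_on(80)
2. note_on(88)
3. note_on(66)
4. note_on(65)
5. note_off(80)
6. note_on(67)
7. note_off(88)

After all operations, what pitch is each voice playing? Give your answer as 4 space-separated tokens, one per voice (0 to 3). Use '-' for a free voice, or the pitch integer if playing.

Answer: 67 - 66 65

Derivation:
Op 1: note_on(80): voice 0 is free -> assigned | voices=[80 - - -]
Op 2: note_on(88): voice 1 is free -> assigned | voices=[80 88 - -]
Op 3: note_on(66): voice 2 is free -> assigned | voices=[80 88 66 -]
Op 4: note_on(65): voice 3 is free -> assigned | voices=[80 88 66 65]
Op 5: note_off(80): free voice 0 | voices=[- 88 66 65]
Op 6: note_on(67): voice 0 is free -> assigned | voices=[67 88 66 65]
Op 7: note_off(88): free voice 1 | voices=[67 - 66 65]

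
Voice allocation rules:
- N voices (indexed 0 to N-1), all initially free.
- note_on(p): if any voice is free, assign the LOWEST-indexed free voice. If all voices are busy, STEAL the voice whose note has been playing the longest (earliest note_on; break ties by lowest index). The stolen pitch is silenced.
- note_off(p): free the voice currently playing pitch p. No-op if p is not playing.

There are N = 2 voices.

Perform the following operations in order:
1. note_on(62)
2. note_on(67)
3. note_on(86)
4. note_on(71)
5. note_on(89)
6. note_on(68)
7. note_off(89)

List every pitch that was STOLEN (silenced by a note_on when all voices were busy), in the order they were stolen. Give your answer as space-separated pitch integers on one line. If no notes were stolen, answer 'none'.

Op 1: note_on(62): voice 0 is free -> assigned | voices=[62 -]
Op 2: note_on(67): voice 1 is free -> assigned | voices=[62 67]
Op 3: note_on(86): all voices busy, STEAL voice 0 (pitch 62, oldest) -> assign | voices=[86 67]
Op 4: note_on(71): all voices busy, STEAL voice 1 (pitch 67, oldest) -> assign | voices=[86 71]
Op 5: note_on(89): all voices busy, STEAL voice 0 (pitch 86, oldest) -> assign | voices=[89 71]
Op 6: note_on(68): all voices busy, STEAL voice 1 (pitch 71, oldest) -> assign | voices=[89 68]
Op 7: note_off(89): free voice 0 | voices=[- 68]

Answer: 62 67 86 71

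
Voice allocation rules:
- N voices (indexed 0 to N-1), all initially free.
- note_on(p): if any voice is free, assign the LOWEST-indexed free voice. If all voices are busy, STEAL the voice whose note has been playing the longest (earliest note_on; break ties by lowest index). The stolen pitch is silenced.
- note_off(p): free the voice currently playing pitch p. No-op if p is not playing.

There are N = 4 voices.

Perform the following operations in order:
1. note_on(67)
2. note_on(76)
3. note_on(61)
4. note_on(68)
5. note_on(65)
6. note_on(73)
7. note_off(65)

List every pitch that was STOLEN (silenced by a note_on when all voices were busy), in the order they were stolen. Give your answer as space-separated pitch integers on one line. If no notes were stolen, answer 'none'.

Answer: 67 76

Derivation:
Op 1: note_on(67): voice 0 is free -> assigned | voices=[67 - - -]
Op 2: note_on(76): voice 1 is free -> assigned | voices=[67 76 - -]
Op 3: note_on(61): voice 2 is free -> assigned | voices=[67 76 61 -]
Op 4: note_on(68): voice 3 is free -> assigned | voices=[67 76 61 68]
Op 5: note_on(65): all voices busy, STEAL voice 0 (pitch 67, oldest) -> assign | voices=[65 76 61 68]
Op 6: note_on(73): all voices busy, STEAL voice 1 (pitch 76, oldest) -> assign | voices=[65 73 61 68]
Op 7: note_off(65): free voice 0 | voices=[- 73 61 68]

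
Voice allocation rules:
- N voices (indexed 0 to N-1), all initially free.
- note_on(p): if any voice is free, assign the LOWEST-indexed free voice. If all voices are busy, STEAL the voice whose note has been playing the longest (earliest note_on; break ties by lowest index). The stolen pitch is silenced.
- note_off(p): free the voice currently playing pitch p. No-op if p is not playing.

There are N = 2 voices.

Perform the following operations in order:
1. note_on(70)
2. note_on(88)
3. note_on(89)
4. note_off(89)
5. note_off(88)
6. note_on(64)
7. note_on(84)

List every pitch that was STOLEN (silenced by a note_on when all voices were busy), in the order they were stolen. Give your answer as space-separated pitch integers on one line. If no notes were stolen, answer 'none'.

Op 1: note_on(70): voice 0 is free -> assigned | voices=[70 -]
Op 2: note_on(88): voice 1 is free -> assigned | voices=[70 88]
Op 3: note_on(89): all voices busy, STEAL voice 0 (pitch 70, oldest) -> assign | voices=[89 88]
Op 4: note_off(89): free voice 0 | voices=[- 88]
Op 5: note_off(88): free voice 1 | voices=[- -]
Op 6: note_on(64): voice 0 is free -> assigned | voices=[64 -]
Op 7: note_on(84): voice 1 is free -> assigned | voices=[64 84]

Answer: 70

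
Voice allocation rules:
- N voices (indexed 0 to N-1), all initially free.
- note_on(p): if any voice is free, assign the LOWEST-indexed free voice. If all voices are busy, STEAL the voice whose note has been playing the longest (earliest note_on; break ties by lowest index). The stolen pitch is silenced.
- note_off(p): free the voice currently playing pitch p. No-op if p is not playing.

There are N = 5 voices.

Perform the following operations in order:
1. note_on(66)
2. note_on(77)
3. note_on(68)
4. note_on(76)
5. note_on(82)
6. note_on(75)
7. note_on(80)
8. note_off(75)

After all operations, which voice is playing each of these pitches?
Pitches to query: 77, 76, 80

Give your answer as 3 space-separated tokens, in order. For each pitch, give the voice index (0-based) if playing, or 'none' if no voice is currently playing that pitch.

Answer: none 3 1

Derivation:
Op 1: note_on(66): voice 0 is free -> assigned | voices=[66 - - - -]
Op 2: note_on(77): voice 1 is free -> assigned | voices=[66 77 - - -]
Op 3: note_on(68): voice 2 is free -> assigned | voices=[66 77 68 - -]
Op 4: note_on(76): voice 3 is free -> assigned | voices=[66 77 68 76 -]
Op 5: note_on(82): voice 4 is free -> assigned | voices=[66 77 68 76 82]
Op 6: note_on(75): all voices busy, STEAL voice 0 (pitch 66, oldest) -> assign | voices=[75 77 68 76 82]
Op 7: note_on(80): all voices busy, STEAL voice 1 (pitch 77, oldest) -> assign | voices=[75 80 68 76 82]
Op 8: note_off(75): free voice 0 | voices=[- 80 68 76 82]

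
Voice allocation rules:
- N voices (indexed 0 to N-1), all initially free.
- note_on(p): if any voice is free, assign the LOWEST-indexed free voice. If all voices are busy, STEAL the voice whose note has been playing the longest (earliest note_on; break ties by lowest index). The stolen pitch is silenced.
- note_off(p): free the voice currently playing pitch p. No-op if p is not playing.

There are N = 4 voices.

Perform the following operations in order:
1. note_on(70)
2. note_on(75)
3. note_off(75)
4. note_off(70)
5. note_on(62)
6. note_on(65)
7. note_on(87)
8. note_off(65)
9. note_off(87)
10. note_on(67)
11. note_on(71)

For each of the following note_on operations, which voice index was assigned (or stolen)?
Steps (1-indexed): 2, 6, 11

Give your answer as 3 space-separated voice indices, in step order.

Answer: 1 1 2

Derivation:
Op 1: note_on(70): voice 0 is free -> assigned | voices=[70 - - -]
Op 2: note_on(75): voice 1 is free -> assigned | voices=[70 75 - -]
Op 3: note_off(75): free voice 1 | voices=[70 - - -]
Op 4: note_off(70): free voice 0 | voices=[- - - -]
Op 5: note_on(62): voice 0 is free -> assigned | voices=[62 - - -]
Op 6: note_on(65): voice 1 is free -> assigned | voices=[62 65 - -]
Op 7: note_on(87): voice 2 is free -> assigned | voices=[62 65 87 -]
Op 8: note_off(65): free voice 1 | voices=[62 - 87 -]
Op 9: note_off(87): free voice 2 | voices=[62 - - -]
Op 10: note_on(67): voice 1 is free -> assigned | voices=[62 67 - -]
Op 11: note_on(71): voice 2 is free -> assigned | voices=[62 67 71 -]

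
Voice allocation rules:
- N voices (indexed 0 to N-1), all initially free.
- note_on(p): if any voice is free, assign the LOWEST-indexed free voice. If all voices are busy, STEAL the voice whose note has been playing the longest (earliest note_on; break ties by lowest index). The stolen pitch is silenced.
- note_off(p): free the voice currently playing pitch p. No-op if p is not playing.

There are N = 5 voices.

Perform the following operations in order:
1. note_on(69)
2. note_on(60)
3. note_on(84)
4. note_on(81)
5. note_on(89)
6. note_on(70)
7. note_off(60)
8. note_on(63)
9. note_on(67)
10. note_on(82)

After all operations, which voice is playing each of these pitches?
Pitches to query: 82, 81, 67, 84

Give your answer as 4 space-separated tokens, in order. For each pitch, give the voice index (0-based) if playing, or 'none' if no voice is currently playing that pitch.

Op 1: note_on(69): voice 0 is free -> assigned | voices=[69 - - - -]
Op 2: note_on(60): voice 1 is free -> assigned | voices=[69 60 - - -]
Op 3: note_on(84): voice 2 is free -> assigned | voices=[69 60 84 - -]
Op 4: note_on(81): voice 3 is free -> assigned | voices=[69 60 84 81 -]
Op 5: note_on(89): voice 4 is free -> assigned | voices=[69 60 84 81 89]
Op 6: note_on(70): all voices busy, STEAL voice 0 (pitch 69, oldest) -> assign | voices=[70 60 84 81 89]
Op 7: note_off(60): free voice 1 | voices=[70 - 84 81 89]
Op 8: note_on(63): voice 1 is free -> assigned | voices=[70 63 84 81 89]
Op 9: note_on(67): all voices busy, STEAL voice 2 (pitch 84, oldest) -> assign | voices=[70 63 67 81 89]
Op 10: note_on(82): all voices busy, STEAL voice 3 (pitch 81, oldest) -> assign | voices=[70 63 67 82 89]

Answer: 3 none 2 none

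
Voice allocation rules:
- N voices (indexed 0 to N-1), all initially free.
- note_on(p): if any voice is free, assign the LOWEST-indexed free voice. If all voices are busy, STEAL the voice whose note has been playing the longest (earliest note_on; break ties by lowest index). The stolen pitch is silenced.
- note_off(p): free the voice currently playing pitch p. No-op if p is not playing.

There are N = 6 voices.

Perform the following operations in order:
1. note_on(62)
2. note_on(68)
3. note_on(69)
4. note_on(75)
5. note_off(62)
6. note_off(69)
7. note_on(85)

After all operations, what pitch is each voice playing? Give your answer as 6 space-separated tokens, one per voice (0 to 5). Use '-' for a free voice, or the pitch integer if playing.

Op 1: note_on(62): voice 0 is free -> assigned | voices=[62 - - - - -]
Op 2: note_on(68): voice 1 is free -> assigned | voices=[62 68 - - - -]
Op 3: note_on(69): voice 2 is free -> assigned | voices=[62 68 69 - - -]
Op 4: note_on(75): voice 3 is free -> assigned | voices=[62 68 69 75 - -]
Op 5: note_off(62): free voice 0 | voices=[- 68 69 75 - -]
Op 6: note_off(69): free voice 2 | voices=[- 68 - 75 - -]
Op 7: note_on(85): voice 0 is free -> assigned | voices=[85 68 - 75 - -]

Answer: 85 68 - 75 - -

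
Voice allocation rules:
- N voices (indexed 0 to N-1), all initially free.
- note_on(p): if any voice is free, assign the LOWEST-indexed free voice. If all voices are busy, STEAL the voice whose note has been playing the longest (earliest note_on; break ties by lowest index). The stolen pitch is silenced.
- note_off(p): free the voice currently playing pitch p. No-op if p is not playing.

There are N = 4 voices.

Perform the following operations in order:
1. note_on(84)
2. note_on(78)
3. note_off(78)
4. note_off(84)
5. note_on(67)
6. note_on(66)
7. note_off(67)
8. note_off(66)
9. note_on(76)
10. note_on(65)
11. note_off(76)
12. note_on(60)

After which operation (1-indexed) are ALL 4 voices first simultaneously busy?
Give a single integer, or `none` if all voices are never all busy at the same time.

Answer: none

Derivation:
Op 1: note_on(84): voice 0 is free -> assigned | voices=[84 - - -]
Op 2: note_on(78): voice 1 is free -> assigned | voices=[84 78 - -]
Op 3: note_off(78): free voice 1 | voices=[84 - - -]
Op 4: note_off(84): free voice 0 | voices=[- - - -]
Op 5: note_on(67): voice 0 is free -> assigned | voices=[67 - - -]
Op 6: note_on(66): voice 1 is free -> assigned | voices=[67 66 - -]
Op 7: note_off(67): free voice 0 | voices=[- 66 - -]
Op 8: note_off(66): free voice 1 | voices=[- - - -]
Op 9: note_on(76): voice 0 is free -> assigned | voices=[76 - - -]
Op 10: note_on(65): voice 1 is free -> assigned | voices=[76 65 - -]
Op 11: note_off(76): free voice 0 | voices=[- 65 - -]
Op 12: note_on(60): voice 0 is free -> assigned | voices=[60 65 - -]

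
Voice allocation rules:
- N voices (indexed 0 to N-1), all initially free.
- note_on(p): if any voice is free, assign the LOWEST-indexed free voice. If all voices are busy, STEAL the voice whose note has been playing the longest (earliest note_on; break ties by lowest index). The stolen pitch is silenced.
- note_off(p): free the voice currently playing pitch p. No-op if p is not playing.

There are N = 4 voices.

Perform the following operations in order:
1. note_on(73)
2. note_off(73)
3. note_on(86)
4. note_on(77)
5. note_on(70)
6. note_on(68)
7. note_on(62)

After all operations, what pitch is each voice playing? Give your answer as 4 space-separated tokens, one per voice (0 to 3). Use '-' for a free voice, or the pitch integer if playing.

Op 1: note_on(73): voice 0 is free -> assigned | voices=[73 - - -]
Op 2: note_off(73): free voice 0 | voices=[- - - -]
Op 3: note_on(86): voice 0 is free -> assigned | voices=[86 - - -]
Op 4: note_on(77): voice 1 is free -> assigned | voices=[86 77 - -]
Op 5: note_on(70): voice 2 is free -> assigned | voices=[86 77 70 -]
Op 6: note_on(68): voice 3 is free -> assigned | voices=[86 77 70 68]
Op 7: note_on(62): all voices busy, STEAL voice 0 (pitch 86, oldest) -> assign | voices=[62 77 70 68]

Answer: 62 77 70 68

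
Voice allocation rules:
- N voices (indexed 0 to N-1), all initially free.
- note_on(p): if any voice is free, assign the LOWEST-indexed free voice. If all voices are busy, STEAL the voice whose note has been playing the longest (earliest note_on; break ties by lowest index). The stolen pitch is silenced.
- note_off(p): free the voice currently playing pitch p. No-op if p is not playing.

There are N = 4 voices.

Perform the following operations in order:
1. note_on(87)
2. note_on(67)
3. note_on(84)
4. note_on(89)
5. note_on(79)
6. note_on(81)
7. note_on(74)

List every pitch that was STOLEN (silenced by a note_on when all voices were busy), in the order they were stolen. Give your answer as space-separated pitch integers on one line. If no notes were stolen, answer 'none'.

Op 1: note_on(87): voice 0 is free -> assigned | voices=[87 - - -]
Op 2: note_on(67): voice 1 is free -> assigned | voices=[87 67 - -]
Op 3: note_on(84): voice 2 is free -> assigned | voices=[87 67 84 -]
Op 4: note_on(89): voice 3 is free -> assigned | voices=[87 67 84 89]
Op 5: note_on(79): all voices busy, STEAL voice 0 (pitch 87, oldest) -> assign | voices=[79 67 84 89]
Op 6: note_on(81): all voices busy, STEAL voice 1 (pitch 67, oldest) -> assign | voices=[79 81 84 89]
Op 7: note_on(74): all voices busy, STEAL voice 2 (pitch 84, oldest) -> assign | voices=[79 81 74 89]

Answer: 87 67 84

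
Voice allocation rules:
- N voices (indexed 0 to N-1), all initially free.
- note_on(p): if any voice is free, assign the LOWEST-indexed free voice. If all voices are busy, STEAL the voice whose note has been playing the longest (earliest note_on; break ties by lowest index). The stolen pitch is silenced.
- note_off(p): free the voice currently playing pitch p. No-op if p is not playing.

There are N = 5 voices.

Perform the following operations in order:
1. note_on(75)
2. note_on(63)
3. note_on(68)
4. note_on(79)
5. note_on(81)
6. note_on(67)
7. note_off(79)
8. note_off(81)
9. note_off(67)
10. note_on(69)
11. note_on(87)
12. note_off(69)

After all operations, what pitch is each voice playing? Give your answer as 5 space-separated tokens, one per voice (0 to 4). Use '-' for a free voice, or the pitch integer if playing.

Answer: - 63 68 87 -

Derivation:
Op 1: note_on(75): voice 0 is free -> assigned | voices=[75 - - - -]
Op 2: note_on(63): voice 1 is free -> assigned | voices=[75 63 - - -]
Op 3: note_on(68): voice 2 is free -> assigned | voices=[75 63 68 - -]
Op 4: note_on(79): voice 3 is free -> assigned | voices=[75 63 68 79 -]
Op 5: note_on(81): voice 4 is free -> assigned | voices=[75 63 68 79 81]
Op 6: note_on(67): all voices busy, STEAL voice 0 (pitch 75, oldest) -> assign | voices=[67 63 68 79 81]
Op 7: note_off(79): free voice 3 | voices=[67 63 68 - 81]
Op 8: note_off(81): free voice 4 | voices=[67 63 68 - -]
Op 9: note_off(67): free voice 0 | voices=[- 63 68 - -]
Op 10: note_on(69): voice 0 is free -> assigned | voices=[69 63 68 - -]
Op 11: note_on(87): voice 3 is free -> assigned | voices=[69 63 68 87 -]
Op 12: note_off(69): free voice 0 | voices=[- 63 68 87 -]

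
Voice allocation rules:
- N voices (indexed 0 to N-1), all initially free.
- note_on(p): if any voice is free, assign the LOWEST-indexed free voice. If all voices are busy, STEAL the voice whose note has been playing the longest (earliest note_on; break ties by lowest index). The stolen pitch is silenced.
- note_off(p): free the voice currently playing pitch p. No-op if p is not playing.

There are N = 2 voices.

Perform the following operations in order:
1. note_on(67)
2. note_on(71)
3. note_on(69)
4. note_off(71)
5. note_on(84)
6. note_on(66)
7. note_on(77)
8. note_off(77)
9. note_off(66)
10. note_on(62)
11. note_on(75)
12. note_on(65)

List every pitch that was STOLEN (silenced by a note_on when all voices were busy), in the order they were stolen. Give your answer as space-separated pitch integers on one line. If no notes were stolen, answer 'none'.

Answer: 67 69 84 62

Derivation:
Op 1: note_on(67): voice 0 is free -> assigned | voices=[67 -]
Op 2: note_on(71): voice 1 is free -> assigned | voices=[67 71]
Op 3: note_on(69): all voices busy, STEAL voice 0 (pitch 67, oldest) -> assign | voices=[69 71]
Op 4: note_off(71): free voice 1 | voices=[69 -]
Op 5: note_on(84): voice 1 is free -> assigned | voices=[69 84]
Op 6: note_on(66): all voices busy, STEAL voice 0 (pitch 69, oldest) -> assign | voices=[66 84]
Op 7: note_on(77): all voices busy, STEAL voice 1 (pitch 84, oldest) -> assign | voices=[66 77]
Op 8: note_off(77): free voice 1 | voices=[66 -]
Op 9: note_off(66): free voice 0 | voices=[- -]
Op 10: note_on(62): voice 0 is free -> assigned | voices=[62 -]
Op 11: note_on(75): voice 1 is free -> assigned | voices=[62 75]
Op 12: note_on(65): all voices busy, STEAL voice 0 (pitch 62, oldest) -> assign | voices=[65 75]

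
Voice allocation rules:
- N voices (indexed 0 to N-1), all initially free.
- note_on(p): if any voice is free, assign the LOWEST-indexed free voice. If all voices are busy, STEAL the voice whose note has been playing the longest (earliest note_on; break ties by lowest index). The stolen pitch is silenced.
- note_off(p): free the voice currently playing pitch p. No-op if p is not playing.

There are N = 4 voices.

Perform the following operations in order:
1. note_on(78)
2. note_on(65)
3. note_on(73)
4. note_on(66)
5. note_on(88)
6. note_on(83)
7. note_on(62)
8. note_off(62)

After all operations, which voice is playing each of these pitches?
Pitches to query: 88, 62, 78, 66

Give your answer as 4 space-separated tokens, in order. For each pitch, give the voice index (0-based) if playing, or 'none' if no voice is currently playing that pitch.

Op 1: note_on(78): voice 0 is free -> assigned | voices=[78 - - -]
Op 2: note_on(65): voice 1 is free -> assigned | voices=[78 65 - -]
Op 3: note_on(73): voice 2 is free -> assigned | voices=[78 65 73 -]
Op 4: note_on(66): voice 3 is free -> assigned | voices=[78 65 73 66]
Op 5: note_on(88): all voices busy, STEAL voice 0 (pitch 78, oldest) -> assign | voices=[88 65 73 66]
Op 6: note_on(83): all voices busy, STEAL voice 1 (pitch 65, oldest) -> assign | voices=[88 83 73 66]
Op 7: note_on(62): all voices busy, STEAL voice 2 (pitch 73, oldest) -> assign | voices=[88 83 62 66]
Op 8: note_off(62): free voice 2 | voices=[88 83 - 66]

Answer: 0 none none 3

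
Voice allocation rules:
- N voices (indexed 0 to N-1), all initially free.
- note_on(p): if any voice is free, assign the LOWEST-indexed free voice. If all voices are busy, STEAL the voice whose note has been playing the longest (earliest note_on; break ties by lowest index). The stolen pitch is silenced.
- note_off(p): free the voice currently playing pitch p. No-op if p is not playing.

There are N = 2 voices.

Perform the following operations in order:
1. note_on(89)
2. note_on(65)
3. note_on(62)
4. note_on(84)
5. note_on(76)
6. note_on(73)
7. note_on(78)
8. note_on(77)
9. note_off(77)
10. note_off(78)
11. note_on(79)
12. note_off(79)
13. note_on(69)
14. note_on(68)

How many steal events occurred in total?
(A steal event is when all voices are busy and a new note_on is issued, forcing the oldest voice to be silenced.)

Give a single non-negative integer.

Op 1: note_on(89): voice 0 is free -> assigned | voices=[89 -]
Op 2: note_on(65): voice 1 is free -> assigned | voices=[89 65]
Op 3: note_on(62): all voices busy, STEAL voice 0 (pitch 89, oldest) -> assign | voices=[62 65]
Op 4: note_on(84): all voices busy, STEAL voice 1 (pitch 65, oldest) -> assign | voices=[62 84]
Op 5: note_on(76): all voices busy, STEAL voice 0 (pitch 62, oldest) -> assign | voices=[76 84]
Op 6: note_on(73): all voices busy, STEAL voice 1 (pitch 84, oldest) -> assign | voices=[76 73]
Op 7: note_on(78): all voices busy, STEAL voice 0 (pitch 76, oldest) -> assign | voices=[78 73]
Op 8: note_on(77): all voices busy, STEAL voice 1 (pitch 73, oldest) -> assign | voices=[78 77]
Op 9: note_off(77): free voice 1 | voices=[78 -]
Op 10: note_off(78): free voice 0 | voices=[- -]
Op 11: note_on(79): voice 0 is free -> assigned | voices=[79 -]
Op 12: note_off(79): free voice 0 | voices=[- -]
Op 13: note_on(69): voice 0 is free -> assigned | voices=[69 -]
Op 14: note_on(68): voice 1 is free -> assigned | voices=[69 68]

Answer: 6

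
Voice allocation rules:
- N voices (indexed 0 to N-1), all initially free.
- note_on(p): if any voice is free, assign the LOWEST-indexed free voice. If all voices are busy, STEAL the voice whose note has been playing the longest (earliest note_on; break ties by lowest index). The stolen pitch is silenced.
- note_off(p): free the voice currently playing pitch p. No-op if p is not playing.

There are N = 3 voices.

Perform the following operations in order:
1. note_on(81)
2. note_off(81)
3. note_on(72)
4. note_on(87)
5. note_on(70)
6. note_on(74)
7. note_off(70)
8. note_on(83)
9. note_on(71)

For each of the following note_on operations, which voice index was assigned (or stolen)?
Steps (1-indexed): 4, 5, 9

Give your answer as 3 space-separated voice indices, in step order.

Answer: 1 2 1

Derivation:
Op 1: note_on(81): voice 0 is free -> assigned | voices=[81 - -]
Op 2: note_off(81): free voice 0 | voices=[- - -]
Op 3: note_on(72): voice 0 is free -> assigned | voices=[72 - -]
Op 4: note_on(87): voice 1 is free -> assigned | voices=[72 87 -]
Op 5: note_on(70): voice 2 is free -> assigned | voices=[72 87 70]
Op 6: note_on(74): all voices busy, STEAL voice 0 (pitch 72, oldest) -> assign | voices=[74 87 70]
Op 7: note_off(70): free voice 2 | voices=[74 87 -]
Op 8: note_on(83): voice 2 is free -> assigned | voices=[74 87 83]
Op 9: note_on(71): all voices busy, STEAL voice 1 (pitch 87, oldest) -> assign | voices=[74 71 83]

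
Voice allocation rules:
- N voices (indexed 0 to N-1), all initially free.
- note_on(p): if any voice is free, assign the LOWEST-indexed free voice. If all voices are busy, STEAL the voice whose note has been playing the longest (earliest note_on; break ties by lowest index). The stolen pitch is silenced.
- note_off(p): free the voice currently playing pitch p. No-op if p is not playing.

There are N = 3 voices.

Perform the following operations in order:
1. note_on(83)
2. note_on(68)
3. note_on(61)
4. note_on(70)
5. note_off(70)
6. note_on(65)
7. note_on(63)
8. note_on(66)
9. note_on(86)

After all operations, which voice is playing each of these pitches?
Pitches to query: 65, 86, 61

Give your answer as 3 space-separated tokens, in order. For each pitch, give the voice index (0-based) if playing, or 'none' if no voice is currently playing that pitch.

Answer: none 0 none

Derivation:
Op 1: note_on(83): voice 0 is free -> assigned | voices=[83 - -]
Op 2: note_on(68): voice 1 is free -> assigned | voices=[83 68 -]
Op 3: note_on(61): voice 2 is free -> assigned | voices=[83 68 61]
Op 4: note_on(70): all voices busy, STEAL voice 0 (pitch 83, oldest) -> assign | voices=[70 68 61]
Op 5: note_off(70): free voice 0 | voices=[- 68 61]
Op 6: note_on(65): voice 0 is free -> assigned | voices=[65 68 61]
Op 7: note_on(63): all voices busy, STEAL voice 1 (pitch 68, oldest) -> assign | voices=[65 63 61]
Op 8: note_on(66): all voices busy, STEAL voice 2 (pitch 61, oldest) -> assign | voices=[65 63 66]
Op 9: note_on(86): all voices busy, STEAL voice 0 (pitch 65, oldest) -> assign | voices=[86 63 66]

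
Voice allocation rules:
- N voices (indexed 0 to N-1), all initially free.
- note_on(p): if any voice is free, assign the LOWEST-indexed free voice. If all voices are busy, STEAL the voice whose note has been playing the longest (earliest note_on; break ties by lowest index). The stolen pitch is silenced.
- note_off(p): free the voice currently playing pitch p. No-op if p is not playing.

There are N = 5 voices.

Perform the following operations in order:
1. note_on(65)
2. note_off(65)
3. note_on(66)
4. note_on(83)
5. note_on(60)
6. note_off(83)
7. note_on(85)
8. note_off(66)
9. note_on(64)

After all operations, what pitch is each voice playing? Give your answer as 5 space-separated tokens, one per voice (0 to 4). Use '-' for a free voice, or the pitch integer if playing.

Op 1: note_on(65): voice 0 is free -> assigned | voices=[65 - - - -]
Op 2: note_off(65): free voice 0 | voices=[- - - - -]
Op 3: note_on(66): voice 0 is free -> assigned | voices=[66 - - - -]
Op 4: note_on(83): voice 1 is free -> assigned | voices=[66 83 - - -]
Op 5: note_on(60): voice 2 is free -> assigned | voices=[66 83 60 - -]
Op 6: note_off(83): free voice 1 | voices=[66 - 60 - -]
Op 7: note_on(85): voice 1 is free -> assigned | voices=[66 85 60 - -]
Op 8: note_off(66): free voice 0 | voices=[- 85 60 - -]
Op 9: note_on(64): voice 0 is free -> assigned | voices=[64 85 60 - -]

Answer: 64 85 60 - -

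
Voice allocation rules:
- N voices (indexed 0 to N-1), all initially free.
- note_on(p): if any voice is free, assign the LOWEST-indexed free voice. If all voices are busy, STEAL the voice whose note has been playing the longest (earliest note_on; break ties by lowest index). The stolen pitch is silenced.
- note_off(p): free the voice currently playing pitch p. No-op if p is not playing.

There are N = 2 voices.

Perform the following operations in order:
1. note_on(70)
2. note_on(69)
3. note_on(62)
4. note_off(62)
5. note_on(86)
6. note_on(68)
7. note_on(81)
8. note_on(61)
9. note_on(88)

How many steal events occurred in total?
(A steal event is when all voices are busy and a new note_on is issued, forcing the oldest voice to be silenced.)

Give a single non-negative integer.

Op 1: note_on(70): voice 0 is free -> assigned | voices=[70 -]
Op 2: note_on(69): voice 1 is free -> assigned | voices=[70 69]
Op 3: note_on(62): all voices busy, STEAL voice 0 (pitch 70, oldest) -> assign | voices=[62 69]
Op 4: note_off(62): free voice 0 | voices=[- 69]
Op 5: note_on(86): voice 0 is free -> assigned | voices=[86 69]
Op 6: note_on(68): all voices busy, STEAL voice 1 (pitch 69, oldest) -> assign | voices=[86 68]
Op 7: note_on(81): all voices busy, STEAL voice 0 (pitch 86, oldest) -> assign | voices=[81 68]
Op 8: note_on(61): all voices busy, STEAL voice 1 (pitch 68, oldest) -> assign | voices=[81 61]
Op 9: note_on(88): all voices busy, STEAL voice 0 (pitch 81, oldest) -> assign | voices=[88 61]

Answer: 5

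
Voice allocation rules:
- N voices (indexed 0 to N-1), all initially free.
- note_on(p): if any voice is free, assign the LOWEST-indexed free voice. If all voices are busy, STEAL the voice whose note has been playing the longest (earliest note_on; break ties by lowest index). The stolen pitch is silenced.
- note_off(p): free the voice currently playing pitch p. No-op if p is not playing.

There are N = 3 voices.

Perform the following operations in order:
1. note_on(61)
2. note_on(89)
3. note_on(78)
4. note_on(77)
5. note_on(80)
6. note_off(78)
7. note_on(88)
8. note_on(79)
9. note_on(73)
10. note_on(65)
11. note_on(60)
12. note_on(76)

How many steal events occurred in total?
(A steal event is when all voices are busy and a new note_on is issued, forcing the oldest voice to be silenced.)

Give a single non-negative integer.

Op 1: note_on(61): voice 0 is free -> assigned | voices=[61 - -]
Op 2: note_on(89): voice 1 is free -> assigned | voices=[61 89 -]
Op 3: note_on(78): voice 2 is free -> assigned | voices=[61 89 78]
Op 4: note_on(77): all voices busy, STEAL voice 0 (pitch 61, oldest) -> assign | voices=[77 89 78]
Op 5: note_on(80): all voices busy, STEAL voice 1 (pitch 89, oldest) -> assign | voices=[77 80 78]
Op 6: note_off(78): free voice 2 | voices=[77 80 -]
Op 7: note_on(88): voice 2 is free -> assigned | voices=[77 80 88]
Op 8: note_on(79): all voices busy, STEAL voice 0 (pitch 77, oldest) -> assign | voices=[79 80 88]
Op 9: note_on(73): all voices busy, STEAL voice 1 (pitch 80, oldest) -> assign | voices=[79 73 88]
Op 10: note_on(65): all voices busy, STEAL voice 2 (pitch 88, oldest) -> assign | voices=[79 73 65]
Op 11: note_on(60): all voices busy, STEAL voice 0 (pitch 79, oldest) -> assign | voices=[60 73 65]
Op 12: note_on(76): all voices busy, STEAL voice 1 (pitch 73, oldest) -> assign | voices=[60 76 65]

Answer: 7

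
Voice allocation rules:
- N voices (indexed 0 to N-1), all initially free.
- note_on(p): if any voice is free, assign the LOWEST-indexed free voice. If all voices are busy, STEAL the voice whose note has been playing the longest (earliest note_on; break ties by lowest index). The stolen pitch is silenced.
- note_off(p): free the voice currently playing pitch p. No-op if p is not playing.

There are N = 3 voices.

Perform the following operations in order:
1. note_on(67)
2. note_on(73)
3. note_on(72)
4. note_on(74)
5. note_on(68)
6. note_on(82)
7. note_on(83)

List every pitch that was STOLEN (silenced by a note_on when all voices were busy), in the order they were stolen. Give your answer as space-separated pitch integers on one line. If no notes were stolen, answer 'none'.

Op 1: note_on(67): voice 0 is free -> assigned | voices=[67 - -]
Op 2: note_on(73): voice 1 is free -> assigned | voices=[67 73 -]
Op 3: note_on(72): voice 2 is free -> assigned | voices=[67 73 72]
Op 4: note_on(74): all voices busy, STEAL voice 0 (pitch 67, oldest) -> assign | voices=[74 73 72]
Op 5: note_on(68): all voices busy, STEAL voice 1 (pitch 73, oldest) -> assign | voices=[74 68 72]
Op 6: note_on(82): all voices busy, STEAL voice 2 (pitch 72, oldest) -> assign | voices=[74 68 82]
Op 7: note_on(83): all voices busy, STEAL voice 0 (pitch 74, oldest) -> assign | voices=[83 68 82]

Answer: 67 73 72 74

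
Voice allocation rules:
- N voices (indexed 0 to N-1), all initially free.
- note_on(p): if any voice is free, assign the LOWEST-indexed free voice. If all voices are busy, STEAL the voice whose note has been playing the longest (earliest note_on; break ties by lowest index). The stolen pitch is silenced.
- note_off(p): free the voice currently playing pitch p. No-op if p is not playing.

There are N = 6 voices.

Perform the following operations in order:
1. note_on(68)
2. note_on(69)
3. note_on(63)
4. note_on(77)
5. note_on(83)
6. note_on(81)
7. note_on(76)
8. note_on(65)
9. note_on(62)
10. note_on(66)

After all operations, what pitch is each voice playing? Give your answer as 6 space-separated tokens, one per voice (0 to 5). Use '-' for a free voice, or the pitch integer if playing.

Op 1: note_on(68): voice 0 is free -> assigned | voices=[68 - - - - -]
Op 2: note_on(69): voice 1 is free -> assigned | voices=[68 69 - - - -]
Op 3: note_on(63): voice 2 is free -> assigned | voices=[68 69 63 - - -]
Op 4: note_on(77): voice 3 is free -> assigned | voices=[68 69 63 77 - -]
Op 5: note_on(83): voice 4 is free -> assigned | voices=[68 69 63 77 83 -]
Op 6: note_on(81): voice 5 is free -> assigned | voices=[68 69 63 77 83 81]
Op 7: note_on(76): all voices busy, STEAL voice 0 (pitch 68, oldest) -> assign | voices=[76 69 63 77 83 81]
Op 8: note_on(65): all voices busy, STEAL voice 1 (pitch 69, oldest) -> assign | voices=[76 65 63 77 83 81]
Op 9: note_on(62): all voices busy, STEAL voice 2 (pitch 63, oldest) -> assign | voices=[76 65 62 77 83 81]
Op 10: note_on(66): all voices busy, STEAL voice 3 (pitch 77, oldest) -> assign | voices=[76 65 62 66 83 81]

Answer: 76 65 62 66 83 81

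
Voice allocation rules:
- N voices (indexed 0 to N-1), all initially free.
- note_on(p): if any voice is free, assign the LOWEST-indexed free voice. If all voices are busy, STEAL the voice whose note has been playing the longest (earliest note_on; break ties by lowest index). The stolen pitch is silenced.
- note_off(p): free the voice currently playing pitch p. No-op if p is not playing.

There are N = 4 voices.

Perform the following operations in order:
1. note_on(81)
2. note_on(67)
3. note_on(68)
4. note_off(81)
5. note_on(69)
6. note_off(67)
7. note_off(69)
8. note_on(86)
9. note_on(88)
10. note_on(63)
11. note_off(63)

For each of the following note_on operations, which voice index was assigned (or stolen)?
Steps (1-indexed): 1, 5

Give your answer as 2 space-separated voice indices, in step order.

Op 1: note_on(81): voice 0 is free -> assigned | voices=[81 - - -]
Op 2: note_on(67): voice 1 is free -> assigned | voices=[81 67 - -]
Op 3: note_on(68): voice 2 is free -> assigned | voices=[81 67 68 -]
Op 4: note_off(81): free voice 0 | voices=[- 67 68 -]
Op 5: note_on(69): voice 0 is free -> assigned | voices=[69 67 68 -]
Op 6: note_off(67): free voice 1 | voices=[69 - 68 -]
Op 7: note_off(69): free voice 0 | voices=[- - 68 -]
Op 8: note_on(86): voice 0 is free -> assigned | voices=[86 - 68 -]
Op 9: note_on(88): voice 1 is free -> assigned | voices=[86 88 68 -]
Op 10: note_on(63): voice 3 is free -> assigned | voices=[86 88 68 63]
Op 11: note_off(63): free voice 3 | voices=[86 88 68 -]

Answer: 0 0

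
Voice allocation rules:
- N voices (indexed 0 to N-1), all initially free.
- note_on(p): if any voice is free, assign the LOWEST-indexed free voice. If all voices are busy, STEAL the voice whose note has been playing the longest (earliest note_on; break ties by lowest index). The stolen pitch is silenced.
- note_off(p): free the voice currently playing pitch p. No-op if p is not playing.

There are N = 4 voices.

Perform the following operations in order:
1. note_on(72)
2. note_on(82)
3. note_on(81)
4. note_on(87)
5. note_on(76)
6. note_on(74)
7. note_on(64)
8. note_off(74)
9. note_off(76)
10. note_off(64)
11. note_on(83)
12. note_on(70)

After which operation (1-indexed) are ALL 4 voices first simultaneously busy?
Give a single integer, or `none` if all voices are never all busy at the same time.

Answer: 4

Derivation:
Op 1: note_on(72): voice 0 is free -> assigned | voices=[72 - - -]
Op 2: note_on(82): voice 1 is free -> assigned | voices=[72 82 - -]
Op 3: note_on(81): voice 2 is free -> assigned | voices=[72 82 81 -]
Op 4: note_on(87): voice 3 is free -> assigned | voices=[72 82 81 87]
Op 5: note_on(76): all voices busy, STEAL voice 0 (pitch 72, oldest) -> assign | voices=[76 82 81 87]
Op 6: note_on(74): all voices busy, STEAL voice 1 (pitch 82, oldest) -> assign | voices=[76 74 81 87]
Op 7: note_on(64): all voices busy, STEAL voice 2 (pitch 81, oldest) -> assign | voices=[76 74 64 87]
Op 8: note_off(74): free voice 1 | voices=[76 - 64 87]
Op 9: note_off(76): free voice 0 | voices=[- - 64 87]
Op 10: note_off(64): free voice 2 | voices=[- - - 87]
Op 11: note_on(83): voice 0 is free -> assigned | voices=[83 - - 87]
Op 12: note_on(70): voice 1 is free -> assigned | voices=[83 70 - 87]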